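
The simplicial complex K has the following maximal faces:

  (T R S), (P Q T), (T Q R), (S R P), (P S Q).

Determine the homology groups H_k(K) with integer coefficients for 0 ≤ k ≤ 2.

K has 5 vertices, 10 edges, 5 triangles.
rank ∂_0 = 0, rank ∂_1 = 4 ⇒ b_0 = 5 − 0 − 4 = 1; all invariant factors of ∂_1 are 1 so no torsion. So H_0 ≅ Z.
rank ∂_1 = 4, rank ∂_2 = 5 ⇒ b_1 = 10 − 4 − 5 = 1; all invariant factors of ∂_2 are 1 so no torsion. So H_1 ≅ Z.
rank ∂_2 = 5, rank ∂_3 = 0 ⇒ b_2 = 5 − 5 − 0 = 0. So H_2 ≅ 0.

H_0 = Z,  H_1 = Z,  H_2 = 0.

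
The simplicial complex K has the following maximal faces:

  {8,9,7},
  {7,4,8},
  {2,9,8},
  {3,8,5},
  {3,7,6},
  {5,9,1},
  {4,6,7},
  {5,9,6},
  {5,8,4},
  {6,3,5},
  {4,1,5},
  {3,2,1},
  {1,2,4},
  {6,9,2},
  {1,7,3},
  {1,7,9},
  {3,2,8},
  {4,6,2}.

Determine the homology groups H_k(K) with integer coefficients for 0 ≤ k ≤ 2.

H_0 ≅ Z,  H_1 ≅ Z^2,  H_2 ≅ Z.

Order the vertices as 1 < 2 < 3 < 4 < 5 < 6 < 7 < 8 < 9. Listing each simplex with vertices in this order, K has dimension 2 with simplices:

  0-simplices (9): [1], [2], [3], [4], [5], [6], [7], [8], [9]
  1-simplices (27): (27 of them)
  2-simplices (18): [1,2,3], [1,2,4], [1,3,7], [1,4,5], [1,5,9], [1,7,9], [2,3,8], [2,4,6], [2,6,9], [2,8,9], [3,5,6], [3,5,8], [3,6,7], [4,5,8], [4,6,7], [4,7,8], [5,6,9], [7,8,9]

Hence C_0 ≅ Z^9, C_1 ≅ Z^27, C_2 ≅ Z^18.

The boundary map ∂_1: C_1 → C_0 is given by ∂[p,q] = [q] − [p]. For instance
  ∂[4,5] = [5] − [4].
The resulting 9×27 matrix has rank 8, and its Smith normal form has invariant factors (1,1,1,1,1,1,1,1).

Boundary ∂_2: C_2 → C_1 sends each 2-simplex [p,q,r] to [q,r] − [p,r] + [p,q]. For instance
  ∂[4,5,8] = [5,8] − [4,8] + [4,5],
  ∂[1,3,7] = [3,7] − [1,7] + [1,3].
As a 27×18 matrix over Z this has rank 17, with invariant factors (1,1,1,1,1,1,1,1,1,1,1,1,1,1,1,1,1).

Computing H_k = (kernel of ∂_k) / (image of ∂_{k+1}):

  H_0: rank C_0 − rank ∂_1 = 9 − 8 = 1, and the invariant factors of ∂_1 are all 1, so H_0 = Z.
  H_1: rank ker ∂_1 − rank ∂_2 = (27 − 8) − 17 = 2, and the invariant factors of ∂_2 are all 1, so H_1 = Z^2.
  H_2: rank ker ∂_2 − rank ∂_3 = (18 − 17) − 0 = 1, and there is no ∂_3, so H_2 = Z.

As a check, the Euler characteristic is 9 − 27 + 18 = 0, which agrees with 1 − 2 + 1 = 0.
(K is a triangulation of the torus T^2.)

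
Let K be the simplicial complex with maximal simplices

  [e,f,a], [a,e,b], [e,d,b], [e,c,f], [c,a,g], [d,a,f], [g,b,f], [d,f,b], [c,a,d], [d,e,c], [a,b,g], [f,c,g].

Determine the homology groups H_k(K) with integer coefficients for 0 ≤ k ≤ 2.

Order the vertices as a < b < c < d < e < f < g. Listing each simplex with vertices in this order, K has dimension 2 with simplices:

  0-simplices (7): a, b, c, d, e, f, g
  1-simplices (18): ab, ac, ad, ae, af, ag, bd, be, bf, bg, cd, ce, cf, cg, de, df, ef, fg
  2-simplices (12): abe, abg, acd, acg, adf, aef, bde, bdf, bfg, cde, cef, cfg

Hence C_0 ≅ Z^7, C_1 ≅ Z^18, C_2 ≅ Z^12.

∂_1: C_1 → C_0 is given by ∂[p,q] = [q] − [p].
This gives a 7×18 integer matrix of rank 6; reducing to Smith normal form yields diagonal entries (1,1,1,1,1,1).

∂_2: C_2 → C_1 maps a triangle to the signed sum of its edges. For instance
  ∂bde = de − be + bd,
  ∂cfg = fg − cg + cf.
The resulting 18×12 matrix has rank 12, and its Smith normal form has invariant factors (1,1,1,1,1,1,1,1,1,1,1,2).

Computing H_k = (kernel of ∂_k) / (image of ∂_{k+1}):

  H_0: rank C_0 − rank ∂_1 = 7 − 6 = 1, and the invariant factors of ∂_1 are all 1, so H_0 = Z.
  H_1: rank ker ∂_1 − rank ∂_2 = (18 − 6) − 12 = 0, and ∂_2 has invariant factor 2 > 1, so H_1 = Z/2Z.
  H_2: rank ker ∂_2 − rank ∂_3 = (12 − 12) − 0 = 0, and there is no ∂_3, so H_2 = 0.

As a check, the Euler characteristic is 7 − 18 + 12 = 1, which agrees with 1 − 0 + 0 = 1.
(K is a triangulation of the real projective plane RP^2.)

H_0 ≅ Z,  H_1 ≅ Z/2Z,  H_2 = 0.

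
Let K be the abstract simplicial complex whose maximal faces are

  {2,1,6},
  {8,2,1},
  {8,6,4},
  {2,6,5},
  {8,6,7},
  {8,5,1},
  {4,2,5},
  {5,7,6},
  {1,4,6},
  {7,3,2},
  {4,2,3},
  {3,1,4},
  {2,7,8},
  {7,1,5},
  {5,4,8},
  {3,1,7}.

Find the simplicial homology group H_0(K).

H_0 ≅ Z.

Order the vertices as 1 < 2 < 3 < 4 < 5 < 6 < 7 < 8. Listing each simplex with vertices in this order, K has dimension 2 with simplices:

  0-simplices (8): [1], [2], [3], [4], [5], [6], [7], [8]
  1-simplices (24): (24 of them)
  2-simplices (16): [1,2,6], [1,2,8], [1,3,4], [1,3,7], [1,4,6], [1,5,7], [1,5,8], [2,3,4], [2,3,7], [2,4,5], [2,5,6], [2,7,8], [4,5,8], [4,6,8], [5,6,7], [6,7,8]

Hence C_0 ≅ Z^8, C_1 ≅ Z^24, C_2 ≅ Z^16.

The boundary map ∂_1: C_1 → C_0 is given by ∂[p,q] = [q] − [p]. For instance
  ∂[4,6] = [6] − [4].
The 8×24 boundary matrix has rank 7 and Smith normal form diag(1,1,1,1,1,1,1).

∂_2: C_2 → C_1 sends each 2-simplex [p,q,r] to [q,r] − [p,r] + [p,q]. For instance
  ∂[1,3,7] = [3,7] − [1,7] + [1,3],
  ∂[1,4,6] = [4,6] − [1,6] + [1,4].
The resulting 24×16 matrix has rank 15, and its Smith normal form has invariant factors (1,1,1,1,1,1,1,1,1,1,1,1,1,1,1).

Now H_k = ker ∂_k / im ∂_{k+1}, so:

  H_0: rank C_0 − rank ∂_1 = 8 − 7 = 1, and the invariant factors of ∂_1 are all 1, so H_0 = Z.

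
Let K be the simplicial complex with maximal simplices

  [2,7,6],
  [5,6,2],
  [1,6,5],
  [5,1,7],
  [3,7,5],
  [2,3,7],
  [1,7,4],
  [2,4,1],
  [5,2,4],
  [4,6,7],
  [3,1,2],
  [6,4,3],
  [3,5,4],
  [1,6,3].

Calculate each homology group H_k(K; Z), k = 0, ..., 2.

K has 7 vertices, 21 edges, 14 triangles.
rank ∂_0 = 0, rank ∂_1 = 6 ⇒ b_0 = 7 − 0 − 6 = 1; all invariant factors of ∂_1 are 1 so no torsion. So H_0 ≅ Z.
rank ∂_1 = 6, rank ∂_2 = 13 ⇒ b_1 = 21 − 6 − 13 = 2; all invariant factors of ∂_2 are 1 so no torsion. So H_1 ≅ Z^2.
rank ∂_2 = 13, rank ∂_3 = 0 ⇒ b_2 = 14 − 13 − 0 = 1. So H_2 ≅ Z.

H_0 ≅ Z,  H_1 ≅ Z^2,  H_2 ≅ Z.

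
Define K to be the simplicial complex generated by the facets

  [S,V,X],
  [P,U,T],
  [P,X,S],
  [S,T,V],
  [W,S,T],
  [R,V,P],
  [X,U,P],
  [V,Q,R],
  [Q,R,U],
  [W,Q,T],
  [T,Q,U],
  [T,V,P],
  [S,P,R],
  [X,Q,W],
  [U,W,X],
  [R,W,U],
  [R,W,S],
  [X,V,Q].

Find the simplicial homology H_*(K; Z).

H_0 ≅ Z,  H_1 ≅ Z ⊕ Z/2Z,  H_2 = 0.

Fix the vertex order P < Q < R < S < T < U < V < W < X and write every simplex with vertices in increasing order. Then dim K = 2 and the simplices of K are:

  0-simplices (9): P, Q, R, S, T, U, V, W, X
  1-simplices (27): PR, PS, PT, PU, PV, PX, QR, QT, QU, QV, QW, QX, RS, RU, RV, RW, ST, SV, SW, SX, TU, TV, TW, UW, UX, VX, WX
  2-simplices (18): PRS, PRV, PSX, PTU, PTV, PUX, QRU, QRV, QTU, QTW, QVX, QWX, RSW, RUW, STV, STW, SVX, UWX

so the chain groups are C_0 ≅ Z^9, C_1 ≅ Z^27, C_2 ≅ Z^18.

Boundary ∂_1: C_1 → C_0 sends each edge [p,q] (with p < q) to q − p.
This gives a 9×27 integer matrix of rank 8; reducing to Smith normal form yields diagonal entries (1,1,1,1,1,1,1,1).

∂_2: C_2 → C_1 sends each 2-simplex [p,q,r] to [q,r] − [p,r] + [p,q]. For instance
  ∂QTU = TU − QU + QT,
  ∂QRV = RV − QV + QR.
The resulting 27×18 matrix has rank 18, and its Smith normal form has invariant factors (1,1,1,1,1,1,1,1,1,1,1,1,1,1,1,1,1,2).

Computing H_k = (kernel of ∂_k) / (image of ∂_{k+1}):

  H_0: rank C_0 − rank ∂_1 = 9 − 8 = 1, and the invariant factors of ∂_1 are all 1, so H_0 = Z.
  H_1: rank ker ∂_1 − rank ∂_2 = (27 − 8) − 18 = 1, and ∂_2 has invariant factor 2 > 1, so H_1 = Z ⊕ Z/2Z.
  H_2: rank ker ∂_2 − rank ∂_3 = (18 − 18) − 0 = 0, and there is no ∂_3, so H_2 = 0.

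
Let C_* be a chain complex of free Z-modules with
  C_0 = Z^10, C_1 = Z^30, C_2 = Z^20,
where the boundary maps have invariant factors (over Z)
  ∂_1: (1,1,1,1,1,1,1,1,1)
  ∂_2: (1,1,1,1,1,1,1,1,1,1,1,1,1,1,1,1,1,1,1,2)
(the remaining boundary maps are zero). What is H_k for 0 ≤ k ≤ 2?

H_0: b_0 = 10 − 0 − 9 = 1; torsion from ∂_1 factors > 1: none. So H_0 = Z.
H_1: b_1 = 30 − 9 − 20 = 1; torsion from ∂_2 factors > 1: [2]. So H_1 = Z ⊕ Z/2Z.
H_2: b_2 = 20 − 20 − 0 = 0; torsion from ∂_3 factors > 1: none. So H_2 = 0.

H_0 = Z,  H_1 = Z ⊕ Z/2Z,  H_2 = 0.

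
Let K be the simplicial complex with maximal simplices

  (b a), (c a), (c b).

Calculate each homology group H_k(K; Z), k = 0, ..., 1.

Fix the vertex order a < b < c and write every simplex with vertices in increasing order. Then dim K = 1 and the simplices of K are:

  0-simplices (3): a, b, c
  1-simplices (3): ab, ac, bc

Hence C_0 ≅ Z^3, C_1 ≅ Z^3.

∂_1: C_1 → C_0 is given by ∂[p,q] = [q] − [p].
As a 3×3 matrix over Z this has rank 2, with invariant factors (1,1).

From H_k ≅ ker(∂_k) / im(∂_{k+1}) we obtain:

  H_0: rank C_0 − rank ∂_1 = 3 − 2 = 1, and the invariant factors of ∂_1 are all 1, so H_0 ≅ Z.
  H_1: rank ker ∂_1 − rank ∂_2 = (3 − 2) − 0 = 1, and there is no ∂_2, so H_1 ≅ Z.

H_0 ≅ Z,  H_1 ≅ Z.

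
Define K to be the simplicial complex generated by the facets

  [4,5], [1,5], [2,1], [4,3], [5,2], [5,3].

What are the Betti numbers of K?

b_0 = 1, b_1 = 2.

We work with the vertex ordering 1 < 2 < 3 < 4 < 5. The simplices of K, each written with vertices in increasing order, are:

  0-simplices (5): [1], [2], [3], [4], [5]
  1-simplices (6): [1,2], [1,5], [2,5], [3,4], [3,5], [4,5]

so the chain groups are C_0 ≅ Z^5, C_1 ≅ Z^6.

The boundary map ∂_1: C_1 → C_0 maps an edge to its endpoints' difference, ∂[p,q] = q − p. For instance
  ∂[2,5] = [5] − [2].
The resulting 5×6 matrix has rank 4, and its Smith normal form has invariant factors (1,1,1,1).

Reading off H_k = ker ∂_k / im ∂_{k+1}:

  H_0: rank C_0 − rank ∂_1 = 5 − 4 = 1, and the invariant factors of ∂_1 are all 1, so H_0 = Z.
  H_1: rank ker ∂_1 − rank ∂_2 = (6 − 4) − 0 = 2, and there is no ∂_2, so H_1 = Z^2.

(K is a triangulation of a wedge of 2 circles.)

Hence the Betti numbers are b_0 = 1, b_1 = 2.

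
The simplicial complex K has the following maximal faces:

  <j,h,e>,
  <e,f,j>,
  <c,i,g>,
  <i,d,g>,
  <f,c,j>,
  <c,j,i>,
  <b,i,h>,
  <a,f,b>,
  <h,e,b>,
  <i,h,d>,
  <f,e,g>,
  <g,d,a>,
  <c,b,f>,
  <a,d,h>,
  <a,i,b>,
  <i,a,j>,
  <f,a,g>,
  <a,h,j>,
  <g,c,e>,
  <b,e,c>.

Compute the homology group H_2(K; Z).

H_2 ≅ 0.

Fix the vertex order a < b < c < d < e < f < g < h < i < j and write every simplex with vertices in increasing order. Then dim K = 2 and the simplices of K are:

  0-simplices (10): a, b, c, d, e, f, g, h, i, j
  1-simplices (30): ab, ad, af, ag, ah, ai, aj, bc, be, bf, bh, bi, ce, cf, cg, ci, cj, dg, dh, di, ef, eg, eh, ej, fg, fj, gi, hi, hj, ij
  2-simplices (20): abf, abi, adg, adh, afg, ahj, aij, bce, bcf, beh, bhi, ceg, cfj, cgi, cij, dgi, dhi, efg, efj, ehj

so the chain groups are C_0 ≅ Z^10, C_1 ≅ Z^30, C_2 ≅ Z^20.

∂_1: C_1 → C_0 sends each edge [p,q] (with p < q) to q − p.
This gives a 10×30 integer matrix of rank 9; reducing to Smith normal form yields diagonal entries (1,1,1,1,1,1,1,1,1).

∂_2: C_2 → C_1 acts by ∂[p,q,r] = [q,r] − [p,r] + [p,q]. For instance
  ∂bce = ce − be + bc,
  ∂cfj = fj − cj + cf.
As a 30×20 matrix over Z this has rank 20, with invariant factors (1,1,1,1,1,1,1,1,1,1,1,1,1,1,1,1,1,1,1,2).

Computing H_k = (kernel of ∂_k) / (image of ∂_{k+1}):

  H_2: rank ker ∂_2 − rank ∂_3 = (20 − 20) − 0 = 0, and there is no ∂_3, so H_2 = 0.

(K is a triangulation of the Klein bottle.)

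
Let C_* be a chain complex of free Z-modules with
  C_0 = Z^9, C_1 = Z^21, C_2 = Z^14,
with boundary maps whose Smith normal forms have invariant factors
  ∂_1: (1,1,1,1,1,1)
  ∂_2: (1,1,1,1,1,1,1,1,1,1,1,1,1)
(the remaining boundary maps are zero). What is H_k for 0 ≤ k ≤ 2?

H_0: b_0 = 9 − 0 − 6 = 3; torsion from ∂_1 factors > 1: none. So H_0 = Z^3.
H_1: b_1 = 21 − 6 − 13 = 2; torsion from ∂_2 factors > 1: none. So H_1 = Z^2.
H_2: b_2 = 14 − 13 − 0 = 1; torsion from ∂_3 factors > 1: none. So H_2 = Z.

H_0 = Z^3,  H_1 = Z^2,  H_2 = Z.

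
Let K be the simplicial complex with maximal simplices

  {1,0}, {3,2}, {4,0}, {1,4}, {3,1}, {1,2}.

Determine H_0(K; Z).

H_0 ≅ Z.

We work with the vertex ordering 0 < 1 < 2 < 3 < 4. The simplices of K, each written with vertices in increasing order, are:

  0-simplices (5): [0], [1], [2], [3], [4]
  1-simplices (6): [0,1], [0,4], [1,2], [1,3], [1,4], [2,3]

giving chain groups C_0 ≅ Z^5, C_1 ≅ Z^6.

∂_1: C_1 → C_0 maps an edge to its endpoints' difference, ∂[p,q] = q − p. For instance
  ∂[1,4] = [4] − [1].
The 5×6 boundary matrix has rank 4 and Smith normal form diag(1,1,1,1).

Reading off H_k = ker ∂_k / im ∂_{k+1}:

  H_0: rank C_0 − rank ∂_1 = 5 − 4 = 1, and the invariant factors of ∂_1 are all 1, so H_0 = Z.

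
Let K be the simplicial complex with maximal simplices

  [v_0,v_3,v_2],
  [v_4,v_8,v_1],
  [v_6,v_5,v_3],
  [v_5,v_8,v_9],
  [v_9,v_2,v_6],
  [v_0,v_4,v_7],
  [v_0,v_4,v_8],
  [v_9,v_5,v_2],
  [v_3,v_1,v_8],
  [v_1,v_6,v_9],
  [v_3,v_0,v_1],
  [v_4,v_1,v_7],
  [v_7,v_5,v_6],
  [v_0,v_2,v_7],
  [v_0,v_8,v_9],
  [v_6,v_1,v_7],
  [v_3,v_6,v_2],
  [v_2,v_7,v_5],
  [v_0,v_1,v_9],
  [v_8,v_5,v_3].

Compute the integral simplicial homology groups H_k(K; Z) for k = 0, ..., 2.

H_0 ≅ Z,  H_1 ≅ Z ⊕ Z/2,  H_2 = 0.

Take the total order v_0 < v_1 < v_2 < v_3 < v_4 < v_5 < v_6 < v_7 < v_8 < v_9 on the vertex set. Then K (dimension 2) consists of the simplices:

  0-simplices (10): [v_0], [v_1], [v_2], [v_3], [v_4], [v_5], [v_6], [v_7], [v_8], [v_9]
  1-simplices (30): (30 of them)
  2-simplices (20): (20 of them)

so the chain groups are C_0 ≅ Z^10, C_1 ≅ Z^30, C_2 ≅ Z^20.

The boundary map ∂_1: C_1 → C_0 is given by ∂[p,q] = [q] − [p]. For instance
  ∂[v_5,v_6] = [v_6] − [v_5].
The 10×30 boundary matrix has rank 9 and Smith normal form diag(1,1,1,1,1,1,1,1,1).

The boundary map ∂_2: C_2 → C_1 sends each 2-simplex [p,q,r] to [q,r] − [p,r] + [p,q]. For instance
  ∂[v_0,v_1,v_3] = [v_1,v_3] − [v_0,v_3] + [v_0,v_1],
  ∂[v_1,v_6,v_9] = [v_6,v_9] − [v_1,v_9] + [v_1,v_6].
The resulting 30×20 matrix has rank 20, and its Smith normal form has invariant factors (1,1,1,1,1,1,1,1,1,1,1,1,1,1,1,1,1,1,1,2).

From H_k ≅ ker(∂_k) / im(∂_{k+1}) we obtain:

  H_0: rank C_0 − rank ∂_1 = 10 − 9 = 1, and the invariant factors of ∂_1 are all 1, so H_0 = Z.
  H_1: rank ker ∂_1 − rank ∂_2 = (30 − 9) − 20 = 1, and ∂_2 has invariant factor 2 > 1, so H_1 = Z ⊕ Z/2.
  H_2: rank ker ∂_2 − rank ∂_3 = (20 − 20) − 0 = 0, and there is no ∂_3, so H_2 = 0.

(K is a triangulation of the Klein bottle.)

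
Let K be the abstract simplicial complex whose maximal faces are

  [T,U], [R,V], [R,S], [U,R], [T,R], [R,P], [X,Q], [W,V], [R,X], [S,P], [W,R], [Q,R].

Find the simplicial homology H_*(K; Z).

H_0 = Z,  H_1 = Z^4.

Order the vertices as P < Q < R < S < T < U < V < W < X. Listing each simplex with vertices in this order, K has dimension 1 with simplices:

  0-simplices (9): P, Q, R, S, T, U, V, W, X
  1-simplices (12): PR, PS, QR, QX, RS, RT, RU, RV, RW, RX, TU, VW

giving chain groups C_0 ≅ Z^9, C_1 ≅ Z^12.

∂_1: C_1 → C_0 is given by ∂[p,q] = [q] − [p].
The 9×12 boundary matrix has rank 8 and Smith normal form diag(1,1,1,1,1,1,1,1).

Computing H_k = (kernel of ∂_k) / (image of ∂_{k+1}):

  H_0: rank C_0 − rank ∂_1 = 9 − 8 = 1, and the invariant factors of ∂_1 are all 1, so H_0 = Z.
  H_1: rank ker ∂_1 − rank ∂_2 = (12 − 8) − 0 = 4, and there is no ∂_2, so H_1 = Z^4.

As a check, the Euler characteristic is 9 − 12 = -3, which agrees with 1 − 4 = -3.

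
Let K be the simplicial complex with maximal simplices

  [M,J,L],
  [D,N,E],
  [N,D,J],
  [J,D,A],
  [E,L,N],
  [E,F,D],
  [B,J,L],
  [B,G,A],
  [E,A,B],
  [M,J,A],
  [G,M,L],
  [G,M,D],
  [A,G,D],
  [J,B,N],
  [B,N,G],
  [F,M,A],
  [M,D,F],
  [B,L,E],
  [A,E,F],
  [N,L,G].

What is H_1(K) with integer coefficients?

H_1 ≅ Z × Z/2.

We work with the vertex ordering A < B < D < E < F < G < J < L < M < N. The simplices of K, each written with vertices in increasing order, are:

  0-simplices (10): A, B, D, E, F, G, J, L, M, N
  1-simplices (30): AB, AD, AE, AF, AG, AJ, AM, BE, BG, BJ, BL, BN, DE, DF, DG, DJ, DM, DN, EF, EL, EN, FM, GL, GM, GN, JL, JM, JN, LM, LN
  2-simplices (20): ABE, ABG, ADG, ADJ, AEF, AFM, AJM, BEL, BGN, BJL, BJN, DEF, DEN, DFM, DGM, DJN, ELN, GLM, GLN, JLM

giving chain groups C_0 ≅ Z^10, C_1 ≅ Z^30, C_2 ≅ Z^20.

Boundary ∂_1: C_1 → C_0 maps an edge to its endpoints' difference, ∂[p,q] = q − p. For instance
  ∂BL = L − B.
The resulting 10×30 matrix has rank 9, and its Smith normal form has invariant factors (1,1,1,1,1,1,1,1,1).

Boundary ∂_2: C_2 → C_1 maps a triangle to the signed sum of its edges. For instance
  ∂DGM = GM − DM + DG,
  ∂ADG = DG − AG + AD.
As a 30×20 matrix over Z this has rank 20, with invariant factors (1,1,1,1,1,1,1,1,1,1,1,1,1,1,1,1,1,1,1,2).

From H_k ≅ ker(∂_k) / im(∂_{k+1}) we obtain:

  H_1: rank ker ∂_1 − rank ∂_2 = (30 − 9) − 20 = 1, and ∂_2 has invariant factor 2 > 1, so H_1 ≅ Z × Z/2.

(K is a triangulation of the Klein bottle.)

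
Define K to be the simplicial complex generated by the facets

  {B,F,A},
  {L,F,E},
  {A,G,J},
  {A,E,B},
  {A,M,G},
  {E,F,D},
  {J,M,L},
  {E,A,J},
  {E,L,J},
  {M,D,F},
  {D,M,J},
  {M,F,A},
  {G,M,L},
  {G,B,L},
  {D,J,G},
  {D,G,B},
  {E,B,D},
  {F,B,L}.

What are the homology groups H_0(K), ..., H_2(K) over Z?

K has 9 vertices, 27 edges, 18 triangles.
rank ∂_0 = 0, rank ∂_1 = 8 ⇒ b_0 = 9 − 0 − 8 = 1; all invariant factors of ∂_1 are 1 so no torsion. So H_0 ≅ Z.
rank ∂_1 = 8, rank ∂_2 = 18 ⇒ b_1 = 27 − 8 − 18 = 1; ∂_2 has invariant factor(s) [2] giving torsion. So H_1 ≅ Z ⊕ Z/2Z.
rank ∂_2 = 18, rank ∂_3 = 0 ⇒ b_2 = 18 − 18 − 0 = 0. So H_2 ≅ 0.

H_0 ≅ Z,  H_1 ≅ Z ⊕ Z/2Z,  H_2 = 0.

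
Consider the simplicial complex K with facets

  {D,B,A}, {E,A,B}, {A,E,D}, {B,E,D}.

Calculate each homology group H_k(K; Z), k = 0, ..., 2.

H_0 = Z,  H_1 = 0,  H_2 = Z.

Order the vertices as A < B < D < E. Listing each simplex with vertices in this order, K has dimension 2 with simplices:

  0-simplices (4): A, B, D, E
  1-simplices (6): AB, AD, AE, BD, BE, DE
  2-simplices (4): ABD, ABE, ADE, BDE

giving chain groups C_0 ≅ Z^4, C_1 ≅ Z^6, C_2 ≅ Z^4.

∂_1: C_1 → C_0 maps an edge to its endpoints' difference, ∂[p,q] = q − p. For instance
  ∂BD = D − B.
The resulting 4×6 matrix has rank 3, and its Smith normal form has invariant factors (1,1,1).

The boundary map ∂_2: C_2 → C_1 acts by ∂[p,q,r] = [q,r] − [p,r] + [p,q]. For instance
  ∂ABE = BE − AE + AB,
  ∂ABD = BD − AD + AB.
The 6×4 boundary matrix has rank 3 and Smith normal form diag(1,1,1).

Now H_k = ker ∂_k / im ∂_{k+1}, so:

  H_0: rank C_0 − rank ∂_1 = 4 − 3 = 1, and the invariant factors of ∂_1 are all 1, so H_0 ≅ Z.
  H_1: rank ker ∂_1 − rank ∂_2 = (6 − 3) − 3 = 0, and the invariant factors of ∂_2 are all 1, so H_1 ≅ 0.
  H_2: rank ker ∂_2 − rank ∂_3 = (4 − 3) − 0 = 1, and there is no ∂_3, so H_2 ≅ Z.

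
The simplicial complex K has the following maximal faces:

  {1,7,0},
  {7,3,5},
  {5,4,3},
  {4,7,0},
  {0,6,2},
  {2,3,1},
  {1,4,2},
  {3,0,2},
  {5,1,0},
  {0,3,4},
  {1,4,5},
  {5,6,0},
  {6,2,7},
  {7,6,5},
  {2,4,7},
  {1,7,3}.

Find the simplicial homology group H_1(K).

Order the vertices as 0 < 1 < 2 < 3 < 4 < 5 < 6 < 7. Listing each simplex with vertices in this order, K has dimension 2 with simplices:

  0-simplices (8): [0], [1], [2], [3], [4], [5], [6], [7]
  1-simplices (24): (24 of them)
  2-simplices (16): [0,1,5], [0,1,7], [0,2,3], [0,2,6], [0,3,4], [0,4,7], [0,5,6], [1,2,3], [1,2,4], [1,3,7], [1,4,5], [2,4,7], [2,6,7], [3,4,5], [3,5,7], [5,6,7]

Hence C_0 ≅ Z^8, C_1 ≅ Z^24, C_2 ≅ Z^16.

∂_1: C_1 → C_0 maps an edge to its endpoints' difference, ∂[p,q] = q − p. For instance
  ∂[5,7] = [7] − [5].
As a 8×24 matrix over Z this has rank 7, with invariant factors (1,1,1,1,1,1,1).

Boundary ∂_2: C_2 → C_1 sends each 2-simplex [p,q,r] to [q,r] − [p,r] + [p,q]. For instance
  ∂[1,3,7] = [3,7] − [1,7] + [1,3],
  ∂[0,1,7] = [1,7] − [0,7] + [0,1].
The resulting 24×16 matrix has rank 15, and its Smith normal form has invariant factors (1,1,1,1,1,1,1,1,1,1,1,1,1,1,1).

Now H_k = ker ∂_k / im ∂_{k+1}, so:

  H_1: rank ker ∂_1 − rank ∂_2 = (24 − 7) − 15 = 2, and the invariant factors of ∂_2 are all 1, so H_1 = Z^2.

(K is a triangulation of the torus T^2.)

H_1 = Z^2.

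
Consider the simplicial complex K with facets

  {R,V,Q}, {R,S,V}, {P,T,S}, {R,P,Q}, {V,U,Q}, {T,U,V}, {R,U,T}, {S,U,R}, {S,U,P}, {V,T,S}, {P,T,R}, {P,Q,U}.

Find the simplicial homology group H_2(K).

H_2 = 0.

Fix the vertex order P < Q < R < S < T < U < V and write every simplex with vertices in increasing order. Then dim K = 2 and the simplices of K are:

  0-simplices (7): P, Q, R, S, T, U, V
  1-simplices (18): PQ, PR, PS, PT, PU, QR, QU, QV, RS, RT, RU, RV, ST, SU, SV, TU, TV, UV
  2-simplices (12): PQR, PQU, PRT, PST, PSU, QRV, QUV, RSU, RSV, RTU, STV, TUV

giving chain groups C_0 ≅ Z^7, C_1 ≅ Z^18, C_2 ≅ Z^12.

∂_1: C_1 → C_0 maps an edge to its endpoints' difference, ∂[p,q] = q − p. For instance
  ∂QV = V − Q.
As a 7×18 matrix over Z this has rank 6, with invariant factors (1,1,1,1,1,1).

The boundary map ∂_2: C_2 → C_1 acts by ∂[p,q,r] = [q,r] − [p,r] + [p,q]. For instance
  ∂RTU = TU − RU + RT,
  ∂QUV = UV − QV + QU.
This gives a 18×12 integer matrix of rank 12; reducing to Smith normal form yields diagonal entries (1,1,1,1,1,1,1,1,1,1,1,2).

Reading off H_k = ker ∂_k / im ∂_{k+1}:

  H_2: rank ker ∂_2 − rank ∂_3 = (12 − 12) − 0 = 0, and there is no ∂_3, so H_2 = 0.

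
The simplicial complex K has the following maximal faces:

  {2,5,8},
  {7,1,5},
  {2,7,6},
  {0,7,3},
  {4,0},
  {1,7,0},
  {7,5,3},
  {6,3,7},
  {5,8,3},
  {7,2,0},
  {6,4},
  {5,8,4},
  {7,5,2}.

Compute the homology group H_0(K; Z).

H_0 = Z.

Take the total order 0 < 1 < 2 < 3 < 4 < 5 < 6 < 7 < 8 on the vertex set. Then K (dimension 2) consists of the simplices:

  0-simplices (9): [0], [1], [2], [3], [4], [5], [6], [7], [8]
  1-simplices (21): [0,1], [0,2], [0,3], [0,4], [0,7], [1,5], [1,7], [2,5], [2,6], [2,7], [2,8], [3,5], [3,6], [3,7], [3,8], [4,5], [4,6], [4,8], [5,7], [5,8], [6,7]
  2-simplices (11): [0,1,7], [0,2,7], [0,3,7], [1,5,7], [2,5,7], [2,5,8], [2,6,7], [3,5,7], [3,5,8], [3,6,7], [4,5,8]

giving chain groups C_0 ≅ Z^9, C_1 ≅ Z^21, C_2 ≅ Z^11.

Boundary ∂_1: C_1 → C_0 maps an edge to its endpoints' difference, ∂[p,q] = q − p. For instance
  ∂[1,5] = [5] − [1].
The 9×21 boundary matrix has rank 8 and Smith normal form diag(1,1,1,1,1,1,1,1).

The boundary map ∂_2: C_2 → C_1 acts by ∂[p,q,r] = [q,r] − [p,r] + [p,q]. For instance
  ∂[3,6,7] = [6,7] − [3,7] + [3,6],
  ∂[2,5,7] = [5,7] − [2,7] + [2,5].
As a 21×11 matrix over Z this has rank 11, with invariant factors (1,1,1,1,1,1,1,1,1,1,1).

Computing H_k = (kernel of ∂_k) / (image of ∂_{k+1}):

  H_0: rank C_0 − rank ∂_1 = 9 − 8 = 1, and the invariant factors of ∂_1 are all 1, so H_0 = Z.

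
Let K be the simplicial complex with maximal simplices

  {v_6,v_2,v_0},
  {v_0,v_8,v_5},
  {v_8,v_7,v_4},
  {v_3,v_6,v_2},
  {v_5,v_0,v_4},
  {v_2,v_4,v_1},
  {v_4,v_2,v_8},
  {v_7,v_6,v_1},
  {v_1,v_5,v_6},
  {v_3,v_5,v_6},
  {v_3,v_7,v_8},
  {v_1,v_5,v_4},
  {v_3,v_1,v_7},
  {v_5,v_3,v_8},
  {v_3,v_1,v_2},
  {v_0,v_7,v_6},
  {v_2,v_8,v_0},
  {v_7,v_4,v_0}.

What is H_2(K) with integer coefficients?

H_2 ≅ 0.

Take the total order v_0 < v_1 < v_2 < v_3 < v_4 < v_5 < v_6 < v_7 < v_8 on the vertex set. Then K (dimension 2) consists of the simplices:

  0-simplices (9): [v_0], [v_1], [v_2], [v_3], [v_4], [v_5], [v_6], [v_7], [v_8]
  1-simplices (27): (27 of them)
  2-simplices (18): (18 of them)

giving chain groups C_0 ≅ Z^9, C_1 ≅ Z^27, C_2 ≅ Z^18.

∂_1: C_1 → C_0 maps an edge to its endpoints' difference, ∂[p,q] = q − p. For instance
  ∂[v_5,v_8] = [v_8] − [v_5].
The resulting 9×27 matrix has rank 8, and its Smith normal form has invariant factors (1,1,1,1,1,1,1,1).

The boundary map ∂_2: C_2 → C_1 acts by ∂[p,q,r] = [q,r] − [p,r] + [p,q]. For instance
  ∂[v_0,v_2,v_6] = [v_2,v_6] − [v_0,v_6] + [v_0,v_2],
  ∂[v_1,v_5,v_6] = [v_5,v_6] − [v_1,v_6] + [v_1,v_5].
The resulting 27×18 matrix has rank 18, and its Smith normal form has invariant factors (1,1,1,1,1,1,1,1,1,1,1,1,1,1,1,1,1,2).

Now H_k = ker ∂_k / im ∂_{k+1}, so:

  H_2: rank ker ∂_2 − rank ∂_3 = (18 − 18) − 0 = 0, and there is no ∂_3, so H_2 = 0.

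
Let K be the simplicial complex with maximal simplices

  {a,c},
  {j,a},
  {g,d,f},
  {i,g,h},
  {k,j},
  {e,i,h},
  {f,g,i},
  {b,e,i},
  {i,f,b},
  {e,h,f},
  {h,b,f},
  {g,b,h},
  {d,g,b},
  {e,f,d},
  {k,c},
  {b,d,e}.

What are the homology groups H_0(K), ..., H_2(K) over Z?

Take the total order a < b < c < d < e < f < g < h < i < j < k on the vertex set. Then K (dimension 2) consists of the simplices:

  0-simplices (11): a, b, c, d, e, f, g, h, i, j, k
  1-simplices (22): ac, aj, bd, be, bf, bg, bh, bi, ck, de, df, dg, ef, eh, ei, fg, fh, fi, gh, gi, hi, jk
  2-simplices (12): bde, bdg, bei, bfh, bfi, bgh, def, dfg, efh, ehi, fgi, ghi

so the chain groups are C_0 ≅ Z^11, C_1 ≅ Z^22, C_2 ≅ Z^12.

The boundary map ∂_1: C_1 → C_0 maps an edge to its endpoints' difference, ∂[p,q] = q − p.
As a 11×22 matrix over Z this has rank 9, with invariant factors (1,1,1,1,1,1,1,1,1).

The boundary map ∂_2: C_2 → C_1 maps a triangle to the signed sum of its edges. For instance
  ∂ehi = hi − ei + eh,
  ∂bfi = fi − bi + bf.
This gives a 22×12 integer matrix of rank 12; reducing to Smith normal form yields diagonal entries (1,1,1,1,1,1,1,1,1,1,1,2).

Now H_k = ker ∂_k / im ∂_{k+1}, so:

  H_0: rank C_0 − rank ∂_1 = 11 − 9 = 2, and the invariant factors of ∂_1 are all 1, so H_0 ≅ Z^2.
  H_1: rank ker ∂_1 − rank ∂_2 = (22 − 9) − 12 = 1, and ∂_2 has invariant factor 2 > 1, so H_1 ≅ Z ⊕ Z/2Z.
  H_2: rank ker ∂_2 − rank ∂_3 = (12 − 12) − 0 = 0, and there is no ∂_3, so H_2 ≅ 0.

(K is a triangulation of the disjoint union of the real projective plane RP^2 and the circle S^1.)

H_0 = Z^2,  H_1 = Z ⊕ Z/2Z,  H_2 = 0.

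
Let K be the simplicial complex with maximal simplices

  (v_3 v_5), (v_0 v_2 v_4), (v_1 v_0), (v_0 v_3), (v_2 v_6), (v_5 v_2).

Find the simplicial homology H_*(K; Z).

H_0 = Z,  H_1 = Z,  H_2 = 0.

We work with the vertex ordering v_0 < v_1 < v_2 < v_3 < v_4 < v_5 < v_6. The simplices of K, each written with vertices in increasing order, are:

  0-simplices (7): [v_0], [v_1], [v_2], [v_3], [v_4], [v_5], [v_6]
  1-simplices (8): [v_0,v_1], [v_0,v_2], [v_0,v_3], [v_0,v_4], [v_2,v_4], [v_2,v_5], [v_2,v_6], [v_3,v_5]
  2-simplices (1): [v_0,v_2,v_4]

Hence C_0 ≅ Z^7, C_1 ≅ Z^8, C_2 ≅ Z^1.

Boundary ∂_1: C_1 → C_0 is given by ∂[p,q] = [q] − [p].
This gives a 7×8 integer matrix of rank 6; reducing to Smith normal form yields diagonal entries (1,1,1,1,1,1).

Boundary ∂_2: C_2 → C_1 maps a triangle to the signed sum of its edges. For instance
  ∂[v_0,v_2,v_4] = [v_2,v_4] − [v_0,v_4] + [v_0,v_2].
The 8×1 boundary matrix has rank 1 and Smith normal form diag(1).

Reading off H_k = ker ∂_k / im ∂_{k+1}:

  H_0: rank C_0 − rank ∂_1 = 7 − 6 = 1, and the invariant factors of ∂_1 are all 1, so H_0 ≅ Z.
  H_1: rank ker ∂_1 − rank ∂_2 = (8 − 6) − 1 = 1, and the invariant factors of ∂_2 are all 1, so H_1 ≅ Z.
  H_2: rank ker ∂_2 − rank ∂_3 = (1 − 1) − 0 = 0, and there is no ∂_3, so H_2 ≅ 0.

As a check, the Euler characteristic is 7 − 8 + 1 = 0, which agrees with 1 − 1 + 0 = 0.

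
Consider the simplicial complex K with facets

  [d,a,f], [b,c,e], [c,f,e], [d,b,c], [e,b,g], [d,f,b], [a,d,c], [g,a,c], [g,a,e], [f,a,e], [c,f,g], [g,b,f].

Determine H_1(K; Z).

K has 7 vertices, 18 edges, 12 triangles.
rank ∂_1 = 6, rank ∂_2 = 12 ⇒ b_1 = 18 − 6 − 12 = 0; ∂_2 has invariant factor(s) [2] giving torsion. So H_1 ≅ Z/2Z.

H_1 = Z/2Z.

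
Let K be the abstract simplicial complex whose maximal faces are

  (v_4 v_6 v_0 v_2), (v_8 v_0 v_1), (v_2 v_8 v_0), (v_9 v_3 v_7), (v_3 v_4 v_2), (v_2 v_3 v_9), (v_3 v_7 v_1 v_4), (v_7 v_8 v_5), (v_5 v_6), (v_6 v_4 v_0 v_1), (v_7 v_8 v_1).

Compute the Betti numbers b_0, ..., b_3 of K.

We work with the vertex ordering v_0 < v_1 < v_2 < v_3 < v_4 < v_5 < v_6 < v_7 < v_8 < v_9. The simplices of K, each written with vertices in increasing order, are:

  0-simplices (10): [v_0], [v_1], [v_2], [v_3], [v_4], [v_5], [v_6], [v_7], [v_8], [v_9]
  1-simplices (25): (25 of them)
  2-simplices (18): (18 of them)
  3-simplices (3): [v_0,v_1,v_4,v_6], [v_0,v_2,v_4,v_6], [v_1,v_3,v_4,v_7]

Hence C_0 ≅ Z^10, C_1 ≅ Z^25, C_2 ≅ Z^18, C_3 ≅ Z^3.

The boundary map ∂_1: C_1 → C_0 maps an edge to its endpoints' difference, ∂[p,q] = q − p. For instance
  ∂[v_0,v_2] = [v_2] − [v_0].
This gives a 10×25 integer matrix of rank 9; reducing to Smith normal form yields diagonal entries (1,1,1,1,1,1,1,1,1).

The boundary map ∂_2: C_2 → C_1 maps a triangle to the signed sum of its edges. For instance
  ∂[v_0,v_4,v_6] = [v_4,v_6] − [v_0,v_6] + [v_0,v_4],
  ∂[v_0,v_2,v_8] = [v_2,v_8] − [v_0,v_8] + [v_0,v_2].
The resulting 25×18 matrix has rank 15, and its Smith normal form has invariant factors (1,1,1,1,1,1,1,1,1,1,1,1,1,1,1).

The boundary map ∂_3: C_3 → C_2 sends each 3-simplex σ to the alternating sum Σ_i (−1)^i (σ with its i-th vertex removed). For instance
  ∂[v_0,v_1,v_4,v_6] = [v_1,v_4,v_6] − [v_0,v_4,v_6] + [v_0,v_1,v_6] − [v_0,v_1,v_4],
  ∂[v_0,v_2,v_4,v_6] = [v_2,v_4,v_6] − [v_0,v_4,v_6] + [v_0,v_2,v_6] − [v_0,v_2,v_4].
The resulting 18×3 matrix has rank 3, and its Smith normal form has invariant factors (1,1,1).

From H_k ≅ ker(∂_k) / im(∂_{k+1}) we obtain:

  H_0: rank C_0 − rank ∂_1 = 10 − 9 = 1, and the invariant factors of ∂_1 are all 1, so H_0 ≅ Z.
  H_1: rank ker ∂_1 − rank ∂_2 = (25 − 9) − 15 = 1, and the invariant factors of ∂_2 are all 1, so H_1 ≅ Z.
  H_2: rank ker ∂_2 − rank ∂_3 = (18 − 15) − 3 = 0, and the invariant factors of ∂_3 are all 1, so H_2 ≅ 0.
  H_3: rank ker ∂_3 − rank ∂_4 = (3 − 3) − 0 = 0, and there is no ∂_4, so H_3 ≅ 0.

As a check, the Euler characteristic is 10 − 25 + 18 − 3 = 0, which agrees with 1 − 1 + 0 − 0 = 0.

Hence the Betti numbers are b_0 = 1, b_1 = 1, b_2 = 0, b_3 = 0.

b_0 = 1, b_1 = 1, b_2 = 0, b_3 = 0.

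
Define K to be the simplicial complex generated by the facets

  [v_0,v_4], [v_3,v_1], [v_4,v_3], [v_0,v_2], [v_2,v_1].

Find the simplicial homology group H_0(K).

Take the total order v_0 < v_1 < v_2 < v_3 < v_4 on the vertex set. Then K (dimension 1) consists of the simplices:

  0-simplices (5): [v_0], [v_1], [v_2], [v_3], [v_4]
  1-simplices (5): [v_0,v_2], [v_0,v_4], [v_1,v_2], [v_1,v_3], [v_3,v_4]

so the chain groups are C_0 ≅ Z^5, C_1 ≅ Z^5.

∂_1: C_1 → C_0 maps an edge to its endpoints' difference, ∂[p,q] = q − p.
The resulting 5×5 matrix has rank 4, and its Smith normal form has invariant factors (1,1,1,1).

Now H_k = ker ∂_k / im ∂_{k+1}, so:

  H_0: rank C_0 − rank ∂_1 = 5 − 4 = 1, and the invariant factors of ∂_1 are all 1, so H_0 = Z.

H_0 ≅ Z.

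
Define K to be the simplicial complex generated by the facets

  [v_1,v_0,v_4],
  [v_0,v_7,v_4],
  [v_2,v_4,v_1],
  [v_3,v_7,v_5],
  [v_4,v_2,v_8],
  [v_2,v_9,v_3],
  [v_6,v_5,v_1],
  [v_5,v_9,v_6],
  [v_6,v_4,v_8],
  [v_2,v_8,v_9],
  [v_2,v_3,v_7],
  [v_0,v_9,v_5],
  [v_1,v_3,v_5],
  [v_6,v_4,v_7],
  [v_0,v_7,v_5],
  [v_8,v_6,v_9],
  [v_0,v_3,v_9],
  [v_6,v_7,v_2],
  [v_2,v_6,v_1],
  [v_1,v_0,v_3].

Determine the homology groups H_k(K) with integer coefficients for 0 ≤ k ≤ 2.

H_0 ≅ Z,  H_1 ≅ Z ⊕ Z/2Z,  H_2 = 0.

Fix the vertex order v_0 < v_1 < v_2 < v_3 < v_4 < v_5 < v_6 < v_7 < v_8 < v_9 and write every simplex with vertices in increasing order. Then dim K = 2 and the simplices of K are:

  0-simplices (10): [v_0], [v_1], [v_2], [v_3], [v_4], [v_5], [v_6], [v_7], [v_8], [v_9]
  1-simplices (30): (30 of them)
  2-simplices (20): (20 of them)

giving chain groups C_0 ≅ Z^10, C_1 ≅ Z^30, C_2 ≅ Z^20.

The boundary map ∂_1: C_1 → C_0 maps an edge to its endpoints' difference, ∂[p,q] = q − p.
The resulting 10×30 matrix has rank 9, and its Smith normal form has invariant factors (1,1,1,1,1,1,1,1,1).

Boundary ∂_2: C_2 → C_1 sends each 2-simplex [p,q,r] to [q,r] − [p,r] + [p,q]. For instance
  ∂[v_5,v_6,v_9] = [v_6,v_9] − [v_5,v_9] + [v_5,v_6],
  ∂[v_0,v_5,v_9] = [v_5,v_9] − [v_0,v_9] + [v_0,v_5].
This gives a 30×20 integer matrix of rank 20; reducing to Smith normal form yields diagonal entries (1,1,1,1,1,1,1,1,1,1,1,1,1,1,1,1,1,1,1,2).

From H_k ≅ ker(∂_k) / im(∂_{k+1}) we obtain:

  H_0: rank C_0 − rank ∂_1 = 10 − 9 = 1, and the invariant factors of ∂_1 are all 1, so H_0 = Z.
  H_1: rank ker ∂_1 − rank ∂_2 = (30 − 9) − 20 = 1, and ∂_2 has invariant factor 2 > 1, so H_1 = Z ⊕ Z/2Z.
  H_2: rank ker ∂_2 − rank ∂_3 = (20 − 20) − 0 = 0, and there is no ∂_3, so H_2 = 0.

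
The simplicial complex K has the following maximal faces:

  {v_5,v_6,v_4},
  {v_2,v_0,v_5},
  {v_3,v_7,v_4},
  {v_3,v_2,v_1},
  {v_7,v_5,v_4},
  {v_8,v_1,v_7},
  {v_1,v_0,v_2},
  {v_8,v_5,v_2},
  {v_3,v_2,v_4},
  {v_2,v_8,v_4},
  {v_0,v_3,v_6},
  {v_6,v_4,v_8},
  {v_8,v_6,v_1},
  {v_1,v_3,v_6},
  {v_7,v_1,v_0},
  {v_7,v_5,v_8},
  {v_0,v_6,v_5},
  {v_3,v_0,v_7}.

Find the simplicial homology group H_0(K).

Fix the vertex order v_0 < v_1 < v_2 < v_3 < v_4 < v_5 < v_6 < v_7 < v_8 and write every simplex with vertices in increasing order. Then dim K = 2 and the simplices of K are:

  0-simplices (9): [v_0], [v_1], [v_2], [v_3], [v_4], [v_5], [v_6], [v_7], [v_8]
  1-simplices (27): (27 of them)
  2-simplices (18): (18 of them)

giving chain groups C_0 ≅ Z^9, C_1 ≅ Z^27, C_2 ≅ Z^18.

The boundary map ∂_1: C_1 → C_0 sends each edge [p,q] (with p < q) to q − p.
The 9×27 boundary matrix has rank 8 and Smith normal form diag(1,1,1,1,1,1,1,1).

∂_2: C_2 → C_1 maps a triangle to the signed sum of its edges. For instance
  ∂[v_2,v_5,v_8] = [v_5,v_8] − [v_2,v_8] + [v_2,v_5],
  ∂[v_5,v_7,v_8] = [v_7,v_8] − [v_5,v_8] + [v_5,v_7].
As a 27×18 matrix over Z this has rank 18, with invariant factors (1,1,1,1,1,1,1,1,1,1,1,1,1,1,1,1,1,2).

Reading off H_k = ker ∂_k / im ∂_{k+1}:

  H_0: rank C_0 − rank ∂_1 = 9 − 8 = 1, and the invariant factors of ∂_1 are all 1, so H_0 ≅ Z.

H_0 ≅ Z.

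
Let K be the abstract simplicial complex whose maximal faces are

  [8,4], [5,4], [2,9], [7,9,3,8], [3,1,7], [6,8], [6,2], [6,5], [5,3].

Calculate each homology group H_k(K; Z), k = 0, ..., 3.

H_0 ≅ Z,  H_1 ≅ Z^3,  H_2 = 0,  H_3 = 0.

We work with the vertex ordering 1 < 2 < 3 < 4 < 5 < 6 < 7 < 8 < 9. The simplices of K, each written with vertices in increasing order, are:

  0-simplices (9): [1], [2], [3], [4], [5], [6], [7], [8], [9]
  1-simplices (15): [1,3], [1,7], [2,6], [2,9], [3,5], [3,7], [3,8], [3,9], [4,5], [4,8], [5,6], [6,8], [7,8], [7,9], [8,9]
  2-simplices (5): [1,3,7], [3,7,8], [3,7,9], [3,8,9], [7,8,9]
  3-simplices (1): [3,7,8,9]

Hence C_0 ≅ Z^9, C_1 ≅ Z^15, C_2 ≅ Z^5, C_3 ≅ Z^1.

∂_1: C_1 → C_0 maps an edge to its endpoints' difference, ∂[p,q] = q − p. For instance
  ∂[4,8] = [8] − [4].
The resulting 9×15 matrix has rank 8, and its Smith normal form has invariant factors (1,1,1,1,1,1,1,1).

∂_2: C_2 → C_1 acts by ∂[p,q,r] = [q,r] − [p,r] + [p,q]. For instance
  ∂[3,7,9] = [7,9] − [3,9] + [3,7],
  ∂[3,8,9] = [8,9] − [3,9] + [3,8].
This gives a 15×5 integer matrix of rank 4; reducing to Smith normal form yields diagonal entries (1,1,1,1).

The boundary map ∂_3: C_3 → C_2 sends each 3-simplex σ to the alternating sum Σ_i (−1)^i (σ with its i-th vertex removed). For instance
  ∂[3,7,8,9] = [7,8,9] − [3,8,9] + [3,7,9] − [3,7,8].
This gives a 5×1 integer matrix of rank 1; reducing to Smith normal form yields diagonal entries (1).

Now H_k = ker ∂_k / im ∂_{k+1}, so:

  H_0: rank C_0 − rank ∂_1 = 9 − 8 = 1, and the invariant factors of ∂_1 are all 1, so H_0 = Z.
  H_1: rank ker ∂_1 − rank ∂_2 = (15 − 8) − 4 = 3, and the invariant factors of ∂_2 are all 1, so H_1 = Z^3.
  H_2: rank ker ∂_2 − rank ∂_3 = (5 − 4) − 1 = 0, and the invariant factors of ∂_3 are all 1, so H_2 = 0.
  H_3: rank ker ∂_3 − rank ∂_4 = (1 − 1) − 0 = 0, and there is no ∂_4, so H_3 = 0.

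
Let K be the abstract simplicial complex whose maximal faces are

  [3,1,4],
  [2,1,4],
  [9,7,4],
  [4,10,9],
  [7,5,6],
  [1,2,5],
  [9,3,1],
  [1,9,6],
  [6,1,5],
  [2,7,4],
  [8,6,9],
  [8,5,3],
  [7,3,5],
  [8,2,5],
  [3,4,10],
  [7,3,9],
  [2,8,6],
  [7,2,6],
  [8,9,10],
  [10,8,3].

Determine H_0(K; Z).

H_0 ≅ Z.

Order the vertices as 1 < 2 < 3 < 4 < 5 < 6 < 7 < 8 < 9 < 10. Listing each simplex with vertices in this order, K has dimension 2 with simplices:

  0-simplices (10): [1], [2], [3], [4], [5], [6], [7], [8], [9], [10]
  1-simplices (30): (30 of them)
  2-simplices (20): (20 of them)

so the chain groups are C_0 ≅ Z^10, C_1 ≅ Z^30, C_2 ≅ Z^20.

Boundary ∂_1: C_1 → C_0 is given by ∂[p,q] = [q] − [p].
The resulting 10×30 matrix has rank 9, and its Smith normal form has invariant factors (1,1,1,1,1,1,1,1,1).

Boundary ∂_2: C_2 → C_1 maps a triangle to the signed sum of its edges. For instance
  ∂[1,3,4] = [3,4] − [1,4] + [1,3],
  ∂[1,3,9] = [3,9] − [1,9] + [1,3].
This gives a 30×20 integer matrix of rank 20; reducing to Smith normal form yields diagonal entries (1,1,1,1,1,1,1,1,1,1,1,1,1,1,1,1,1,1,1,2).

From H_k ≅ ker(∂_k) / im(∂_{k+1}) we obtain:

  H_0: rank C_0 − rank ∂_1 = 10 − 9 = 1, and the invariant factors of ∂_1 are all 1, so H_0 = Z.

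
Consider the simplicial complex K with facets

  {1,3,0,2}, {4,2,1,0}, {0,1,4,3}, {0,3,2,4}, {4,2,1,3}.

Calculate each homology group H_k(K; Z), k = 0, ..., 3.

Fix the vertex order 0 < 1 < 2 < 3 < 4 and write every simplex with vertices in increasing order. Then dim K = 3 and the simplices of K are:

  0-simplices (5): [0], [1], [2], [3], [4]
  1-simplices (10): [0,1], [0,2], [0,3], [0,4], [1,2], [1,3], [1,4], [2,3], [2,4], [3,4]
  2-simplices (10): [0,1,2], [0,1,3], [0,1,4], [0,2,3], [0,2,4], [0,3,4], [1,2,3], [1,2,4], [1,3,4], [2,3,4]
  3-simplices (5): [0,1,2,3], [0,1,2,4], [0,1,3,4], [0,2,3,4], [1,2,3,4]

giving chain groups C_0 ≅ Z^5, C_1 ≅ Z^10, C_2 ≅ Z^10, C_3 ≅ Z^5.

∂_1: C_1 → C_0 is given by ∂[p,q] = [q] − [p].
The resulting 5×10 matrix has rank 4, and its Smith normal form has invariant factors (1,1,1,1).

∂_2: C_2 → C_1 maps a triangle to the signed sum of its edges. For instance
  ∂[0,2,4] = [2,4] − [0,4] + [0,2],
  ∂[1,2,4] = [2,4] − [1,4] + [1,2].
The 10×10 boundary matrix has rank 6 and Smith normal form diag(1,1,1,1,1,1).

∂_3: C_3 → C_2 sends each 3-simplex σ to the alternating sum Σ_i (−1)^i (σ with its i-th vertex removed). For instance
  ∂[1,2,3,4] = [2,3,4] − [1,3,4] + [1,2,4] − [1,2,3],
  ∂[0,2,3,4] = [2,3,4] − [0,3,4] + [0,2,4] − [0,2,3].
As a 10×5 matrix over Z this has rank 4, with invariant factors (1,1,1,1).

Reading off H_k = ker ∂_k / im ∂_{k+1}:

  H_0: rank C_0 − rank ∂_1 = 5 − 4 = 1, and the invariant factors of ∂_1 are all 1, so H_0 = Z.
  H_1: rank ker ∂_1 − rank ∂_2 = (10 − 4) − 6 = 0, and the invariant factors of ∂_2 are all 1, so H_1 = 0.
  H_2: rank ker ∂_2 − rank ∂_3 = (10 − 6) − 4 = 0, and the invariant factors of ∂_3 are all 1, so H_2 = 0.
  H_3: rank ker ∂_3 − rank ∂_4 = (5 − 4) − 0 = 1, and there is no ∂_4, so H_3 = Z.

As a check, the Euler characteristic is 5 − 10 + 10 − 5 = 0, which agrees with 1 − 0 + 0 − 1 = 0.

H_0 ≅ Z,  H_1 = 0,  H_2 = 0,  H_3 ≅ Z.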